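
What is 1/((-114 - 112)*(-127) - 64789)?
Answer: -1/36087 ≈ -2.7711e-5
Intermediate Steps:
1/((-114 - 112)*(-127) - 64789) = 1/(-226*(-127) - 64789) = 1/(28702 - 64789) = 1/(-36087) = -1/36087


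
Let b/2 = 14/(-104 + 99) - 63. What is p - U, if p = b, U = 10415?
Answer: -52733/5 ≈ -10547.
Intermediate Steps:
b = -658/5 (b = 2*(14/(-104 + 99) - 63) = 2*(14/(-5) - 63) = 2*(-⅕*14 - 63) = 2*(-14/5 - 63) = 2*(-329/5) = -658/5 ≈ -131.60)
p = -658/5 ≈ -131.60
p - U = -658/5 - 1*10415 = -658/5 - 10415 = -52733/5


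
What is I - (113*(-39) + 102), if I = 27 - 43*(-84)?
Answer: 7944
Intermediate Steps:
I = 3639 (I = 27 + 3612 = 3639)
I - (113*(-39) + 102) = 3639 - (113*(-39) + 102) = 3639 - (-4407 + 102) = 3639 - 1*(-4305) = 3639 + 4305 = 7944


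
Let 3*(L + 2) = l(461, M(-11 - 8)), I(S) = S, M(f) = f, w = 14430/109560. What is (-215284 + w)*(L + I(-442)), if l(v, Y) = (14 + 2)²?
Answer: 70497429601/913 ≈ 7.7215e+7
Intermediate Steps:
w = 481/3652 (w = 14430*(1/109560) = 481/3652 ≈ 0.13171)
l(v, Y) = 256 (l(v, Y) = 16² = 256)
L = 250/3 (L = -2 + (⅓)*256 = -2 + 256/3 = 250/3 ≈ 83.333)
(-215284 + w)*(L + I(-442)) = (-215284 + 481/3652)*(250/3 - 442) = -786216687/3652*(-1076/3) = 70497429601/913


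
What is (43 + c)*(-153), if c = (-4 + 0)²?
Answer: -9027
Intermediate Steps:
c = 16 (c = (-4)² = 16)
(43 + c)*(-153) = (43 + 16)*(-153) = 59*(-153) = -9027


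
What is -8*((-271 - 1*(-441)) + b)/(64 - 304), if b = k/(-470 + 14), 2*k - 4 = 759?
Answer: 154277/27360 ≈ 5.6388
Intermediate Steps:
k = 763/2 (k = 2 + (½)*759 = 2 + 759/2 = 763/2 ≈ 381.50)
b = -763/912 (b = 763/(2*(-470 + 14)) = (763/2)/(-456) = (763/2)*(-1/456) = -763/912 ≈ -0.83662)
-8*((-271 - 1*(-441)) + b)/(64 - 304) = -8*((-271 - 1*(-441)) - 763/912)/(64 - 304) = -8*((-271 + 441) - 763/912)/(-240) = -8*(170 - 763/912)*(-1)/240 = -154277*(-1)/(114*240) = -8*(-154277/218880) = 154277/27360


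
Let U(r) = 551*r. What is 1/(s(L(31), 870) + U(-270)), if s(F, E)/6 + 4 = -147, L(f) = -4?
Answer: -1/149676 ≈ -6.6811e-6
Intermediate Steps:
s(F, E) = -906 (s(F, E) = -24 + 6*(-147) = -24 - 882 = -906)
1/(s(L(31), 870) + U(-270)) = 1/(-906 + 551*(-270)) = 1/(-906 - 148770) = 1/(-149676) = -1/149676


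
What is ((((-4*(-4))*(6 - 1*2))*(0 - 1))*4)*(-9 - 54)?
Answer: 16128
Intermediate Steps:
((((-4*(-4))*(6 - 1*2))*(0 - 1))*4)*(-9 - 54) = (((16*(6 - 2))*(-1))*4)*(-63) = (((16*4)*(-1))*4)*(-63) = ((64*(-1))*4)*(-63) = -64*4*(-63) = -256*(-63) = 16128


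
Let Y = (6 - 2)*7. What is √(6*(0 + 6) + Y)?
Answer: 8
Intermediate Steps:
Y = 28 (Y = 4*7 = 28)
√(6*(0 + 6) + Y) = √(6*(0 + 6) + 28) = √(6*6 + 28) = √(36 + 28) = √64 = 8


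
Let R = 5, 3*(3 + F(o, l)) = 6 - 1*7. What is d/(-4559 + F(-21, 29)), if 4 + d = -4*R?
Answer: 72/13687 ≈ 0.0052605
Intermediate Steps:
F(o, l) = -10/3 (F(o, l) = -3 + (6 - 1*7)/3 = -3 + (6 - 7)/3 = -3 + (⅓)*(-1) = -3 - ⅓ = -10/3)
d = -24 (d = -4 - 4*5 = -4 - 20 = -24)
d/(-4559 + F(-21, 29)) = -24/(-4559 - 10/3) = -24/(-13687/3) = -3/13687*(-24) = 72/13687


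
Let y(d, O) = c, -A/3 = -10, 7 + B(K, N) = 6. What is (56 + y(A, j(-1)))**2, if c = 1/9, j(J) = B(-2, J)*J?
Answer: 255025/81 ≈ 3148.5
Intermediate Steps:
B(K, N) = -1 (B(K, N) = -7 + 6 = -1)
j(J) = -J
A = 30 (A = -3*(-10) = 30)
c = 1/9 ≈ 0.11111
y(d, O) = 1/9
(56 + y(A, j(-1)))**2 = (56 + 1/9)**2 = (505/9)**2 = 255025/81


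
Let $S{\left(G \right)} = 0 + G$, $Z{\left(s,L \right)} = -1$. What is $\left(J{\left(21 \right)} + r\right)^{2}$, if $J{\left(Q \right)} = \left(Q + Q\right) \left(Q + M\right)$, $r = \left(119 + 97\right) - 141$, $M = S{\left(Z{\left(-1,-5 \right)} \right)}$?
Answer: $837225$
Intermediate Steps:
$S{\left(G \right)} = G$
$M = -1$
$r = 75$ ($r = 216 - 141 = 75$)
$J{\left(Q \right)} = 2 Q \left(-1 + Q\right)$ ($J{\left(Q \right)} = \left(Q + Q\right) \left(Q - 1\right) = 2 Q \left(-1 + Q\right)$)
$\left(J{\left(21 \right)} + r\right)^{2} = \left(2 \cdot 21 \left(-1 + 21\right) + 75\right)^{2} = \left(2 \cdot 21 \cdot 20 + 75\right)^{2} = \left(840 + 75\right)^{2} = 915^{2} = 837225$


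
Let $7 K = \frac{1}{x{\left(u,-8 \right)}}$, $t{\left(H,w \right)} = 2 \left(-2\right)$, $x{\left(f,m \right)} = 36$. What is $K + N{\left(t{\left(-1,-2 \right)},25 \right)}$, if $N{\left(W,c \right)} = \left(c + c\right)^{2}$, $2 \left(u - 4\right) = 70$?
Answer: $\frac{630001}{252} \approx 2500.0$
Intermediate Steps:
$u = 39$ ($u = 4 + \frac{1}{2} \cdot 70 = 4 + 35 = 39$)
$t{\left(H,w \right)} = -4$
$K = \frac{1}{252}$ ($K = \frac{1}{7 \cdot 36} = \frac{1}{7} \cdot \frac{1}{36} = \frac{1}{252} \approx 0.0039683$)
$N{\left(W,c \right)} = 4 c^{2}$ ($N{\left(W,c \right)} = \left(2 c\right)^{2} = 4 c^{2}$)
$K + N{\left(t{\left(-1,-2 \right)},25 \right)} = \frac{1}{252} + 4 \cdot 25^{2} = \frac{1}{252} + 4 \cdot 625 = \frac{1}{252} + 2500 = \frac{630001}{252}$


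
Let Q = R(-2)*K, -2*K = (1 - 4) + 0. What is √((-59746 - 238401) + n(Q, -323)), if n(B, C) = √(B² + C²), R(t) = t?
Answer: √(-298147 + √104338) ≈ 545.73*I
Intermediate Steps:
K = 3/2 (K = -((1 - 4) + 0)/2 = -(-3 + 0)/2 = -½*(-3) = 3/2 ≈ 1.5000)
Q = -3 (Q = -2*3/2 = -3)
√((-59746 - 238401) + n(Q, -323)) = √((-59746 - 238401) + √((-3)² + (-323)²)) = √(-298147 + √(9 + 104329)) = √(-298147 + √104338)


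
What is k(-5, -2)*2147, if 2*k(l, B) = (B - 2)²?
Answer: 17176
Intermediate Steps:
k(l, B) = (-2 + B)²/2 (k(l, B) = (B - 2)²/2 = (-2 + B)²/2)
k(-5, -2)*2147 = ((-2 - 2)²/2)*2147 = ((½)*(-4)²)*2147 = ((½)*16)*2147 = 8*2147 = 17176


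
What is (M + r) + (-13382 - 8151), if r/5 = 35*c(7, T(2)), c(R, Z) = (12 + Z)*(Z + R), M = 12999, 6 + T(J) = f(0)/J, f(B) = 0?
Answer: -7484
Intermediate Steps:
T(J) = -6 (T(J) = -6 + 0/J = -6 + 0 = -6)
c(R, Z) = (12 + Z)*(R + Z)
r = 1050 (r = 5*(35*((-6)**2 + 12*7 + 12*(-6) + 7*(-6))) = 5*(35*(36 + 84 - 72 - 42)) = 5*(35*6) = 5*210 = 1050)
(M + r) + (-13382 - 8151) = (12999 + 1050) + (-13382 - 8151) = 14049 - 21533 = -7484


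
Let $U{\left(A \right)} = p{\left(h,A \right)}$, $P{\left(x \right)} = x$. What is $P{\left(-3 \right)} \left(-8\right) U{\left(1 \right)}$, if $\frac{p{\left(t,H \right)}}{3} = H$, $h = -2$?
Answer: $72$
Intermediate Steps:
$p{\left(t,H \right)} = 3 H$
$U{\left(A \right)} = 3 A$
$P{\left(-3 \right)} \left(-8\right) U{\left(1 \right)} = \left(-3\right) \left(-8\right) 3 \cdot 1 = 24 \cdot 3 = 72$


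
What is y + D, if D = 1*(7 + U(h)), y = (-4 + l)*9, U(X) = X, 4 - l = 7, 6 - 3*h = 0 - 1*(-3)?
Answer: -55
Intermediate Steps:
h = 1 (h = 2 - (0 - 1*(-3))/3 = 2 - (0 + 3)/3 = 2 - 1/3*3 = 2 - 1 = 1)
l = -3 (l = 4 - 1*7 = 4 - 7 = -3)
y = -63 (y = (-4 - 3)*9 = -7*9 = -63)
D = 8 (D = 1*(7 + 1) = 1*8 = 8)
y + D = -63 + 8 = -55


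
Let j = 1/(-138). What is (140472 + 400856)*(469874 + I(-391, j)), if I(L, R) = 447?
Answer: 254597926288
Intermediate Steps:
j = -1/138 ≈ -0.0072464
(140472 + 400856)*(469874 + I(-391, j)) = (140472 + 400856)*(469874 + 447) = 541328*470321 = 254597926288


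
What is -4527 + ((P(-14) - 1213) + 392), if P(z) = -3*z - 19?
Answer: -5325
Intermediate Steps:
P(z) = -19 - 3*z
-4527 + ((P(-14) - 1213) + 392) = -4527 + (((-19 - 3*(-14)) - 1213) + 392) = -4527 + (((-19 + 42) - 1213) + 392) = -4527 + ((23 - 1213) + 392) = -4527 + (-1190 + 392) = -4527 - 798 = -5325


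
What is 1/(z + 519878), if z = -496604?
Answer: 1/23274 ≈ 4.2966e-5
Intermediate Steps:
1/(z + 519878) = 1/(-496604 + 519878) = 1/23274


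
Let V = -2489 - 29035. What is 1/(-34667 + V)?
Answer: -1/66191 ≈ -1.5108e-5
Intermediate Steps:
V = -31524
1/(-34667 + V) = 1/(-34667 - 31524) = 1/(-66191) = -1/66191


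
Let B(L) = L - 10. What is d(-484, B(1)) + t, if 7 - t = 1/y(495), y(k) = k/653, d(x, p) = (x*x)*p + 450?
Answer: -1043384918/495 ≈ -2.1078e+6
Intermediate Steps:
B(L) = -10 + L
d(x, p) = 450 + p*x² (d(x, p) = x²*p + 450 = p*x² + 450 = 450 + p*x²)
y(k) = k/653 (y(k) = k*(1/653) = k/653)
t = 2812/495 (t = 7 - 1/((1/653)*495) = 7 - 1/495/653 = 7 - 1*653/495 = 7 - 653/495 = 2812/495 ≈ 5.6808)
d(-484, B(1)) + t = (450 + (-10 + 1)*(-484)²) + 2812/495 = (450 - 9*234256) + 2812/495 = (450 - 2108304) + 2812/495 = -2107854 + 2812/495 = -1043384918/495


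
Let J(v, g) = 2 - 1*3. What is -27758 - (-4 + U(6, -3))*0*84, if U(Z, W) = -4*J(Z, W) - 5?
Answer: -27758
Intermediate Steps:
J(v, g) = -1 (J(v, g) = 2 - 3 = -1)
U(Z, W) = -1 (U(Z, W) = -4*(-1) - 5 = 4 - 5 = -1)
-27758 - (-4 + U(6, -3))*0*84 = -27758 - (-4 - 1)*0*84 = -27758 - (-5*0)*84 = -27758 - 0*84 = -27758 - 1*0 = -27758 + 0 = -27758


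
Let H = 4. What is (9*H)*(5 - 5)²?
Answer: 0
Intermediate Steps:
(9*H)*(5 - 5)² = (9*4)*(5 - 5)² = 36*0² = 36*0 = 0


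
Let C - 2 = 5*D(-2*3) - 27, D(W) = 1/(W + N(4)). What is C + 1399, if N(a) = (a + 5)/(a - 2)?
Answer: 4112/3 ≈ 1370.7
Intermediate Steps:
N(a) = (5 + a)/(-2 + a)
D(W) = 1/(9/2 + W) (D(W) = 1/(W + (5 + 4)/(-2 + 4)) = 1/(W + 9/2) = 1/(9/2 + W))
C = -85/3 (C = 2 + (5*(2/(9 + 2*(-2*3))) - 27) = 2 + (5*(2/(9 + 2*(-6))) - 27) = 2 + (5*(2/(9 - 12)) - 27) = 2 + (5*(2/(-3)) - 27) = 2 + (5*(2*(-⅓)) - 27) = 2 + (5*(-⅔) - 27) = 2 + (-10/3 - 27) = 2 - 91/3 = -85/3 ≈ -28.333)
C + 1399 = -85/3 + 1399 = 4112/3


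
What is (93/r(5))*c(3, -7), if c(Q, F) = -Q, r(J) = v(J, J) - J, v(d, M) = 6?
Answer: -279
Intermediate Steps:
r(J) = 6 - J
(93/r(5))*c(3, -7) = (93/(6 - 1*5))*(-1*3) = (93/(6 - 5))*(-3) = (93/1)*(-3) = (93*1)*(-3) = 93*(-3) = -279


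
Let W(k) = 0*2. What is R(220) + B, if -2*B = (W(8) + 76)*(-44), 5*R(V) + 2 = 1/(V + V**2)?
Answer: 406365961/243100 ≈ 1671.6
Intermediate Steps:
W(k) = 0
R(V) = -2/5 + 1/(5*(V + V**2))
B = 1672 (B = -(0 + 76)*(-44)/2 = -38*(-44) = -1/2*(-3344) = 1672)
R(220) + B = (1/5)*(1 - 2*220 - 2*220**2)/(220*(1 + 220)) + 1672 = (1/5)*(1/220)*(1 - 440 - 2*48400)/221 + 1672 = (1/5)*(1/220)*(1/221)*(1 - 440 - 96800) + 1672 = (1/5)*(1/220)*(1/221)*(-97239) + 1672 = -97239/243100 + 1672 = 406365961/243100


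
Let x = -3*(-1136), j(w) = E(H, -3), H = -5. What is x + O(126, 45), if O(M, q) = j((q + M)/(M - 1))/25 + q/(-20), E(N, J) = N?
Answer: 68111/20 ≈ 3405.6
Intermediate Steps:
j(w) = -5
O(M, q) = -⅕ - q/20 (O(M, q) = -5/25 + q/(-20) = -5*1/25 + q*(-1/20) = -⅕ - q/20)
x = 3408
x + O(126, 45) = 3408 + (-⅕ - 1/20*45) = 3408 + (-⅕ - 9/4) = 3408 - 49/20 = 68111/20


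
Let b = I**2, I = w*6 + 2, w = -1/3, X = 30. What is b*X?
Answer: 0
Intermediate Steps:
w = -1/3 (w = -1*1/3 = -1/3 ≈ -0.33333)
I = 0 (I = -1/3*6 + 2 = -2 + 2 = 0)
b = 0 (b = 0**2 = 0)
b*X = 0*30 = 0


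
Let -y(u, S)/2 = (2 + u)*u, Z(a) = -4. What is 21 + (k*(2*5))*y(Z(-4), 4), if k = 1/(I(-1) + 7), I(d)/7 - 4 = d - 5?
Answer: 307/7 ≈ 43.857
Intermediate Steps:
y(u, S) = -2*u*(2 + u) (y(u, S) = -2*(2 + u)*u = -2*u*(2 + u))
I(d) = -7 + 7*d (I(d) = 28 + 7*(d - 5) = 28 + 7*(-5 + d) = 28 + (-35 + 7*d) = -7 + 7*d)
k = -1/7 (k = 1/((-7 + 7*(-1)) + 7) = 1/((-7 - 7) + 7) = 1/(-14 + 7) = 1/(-7) = -1/7 ≈ -0.14286)
21 + (k*(2*5))*y(Z(-4), 4) = 21 + (-2*5/7)*(-2*(-4)*(2 - 4)) = 21 + (-1/7*10)*(-2*(-4)*(-2)) = 21 - 10/7*(-16) = 21 + 160/7 = 307/7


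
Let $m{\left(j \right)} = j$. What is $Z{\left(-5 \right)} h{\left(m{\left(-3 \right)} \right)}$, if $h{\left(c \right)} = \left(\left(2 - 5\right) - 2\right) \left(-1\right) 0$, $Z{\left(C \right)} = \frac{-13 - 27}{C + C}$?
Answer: $0$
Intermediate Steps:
$Z{\left(C \right)} = - \frac{20}{C}$ ($Z{\left(C \right)} = - \frac{40}{2 C} = - 40 \frac{1}{2 C} = - \frac{20}{C}$)
$h{\left(c \right)} = 0$ ($h{\left(c \right)} = \left(-3 - 2\right) \left(-1\right) 0 = \left(-5\right) \left(-1\right) 0 = 5 \cdot 0 = 0$)
$Z{\left(-5 \right)} h{\left(m{\left(-3 \right)} \right)} = - \frac{20}{-5} \cdot 0 = \left(-20\right) \left(- \frac{1}{5}\right) 0 = 4 \cdot 0 = 0$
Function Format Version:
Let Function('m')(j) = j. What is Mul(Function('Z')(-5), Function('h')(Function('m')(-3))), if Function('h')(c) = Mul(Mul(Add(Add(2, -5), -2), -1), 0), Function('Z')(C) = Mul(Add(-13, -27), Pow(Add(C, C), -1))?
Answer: 0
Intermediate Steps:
Function('Z')(C) = Mul(-20, Pow(C, -1)) (Function('Z')(C) = Mul(-40, Pow(Mul(2, C), -1)) = Mul(-40, Mul(Rational(1, 2), Pow(C, -1))) = Mul(-20, Pow(C, -1)))
Function('h')(c) = 0 (Function('h')(c) = Mul(Mul(Add(-3, -2), -1), 0) = Mul(Mul(-5, -1), 0) = Mul(5, 0) = 0)
Mul(Function('Z')(-5), Function('h')(Function('m')(-3))) = Mul(Mul(-20, Pow(-5, -1)), 0) = Mul(Mul(-20, Rational(-1, 5)), 0) = Mul(4, 0) = 0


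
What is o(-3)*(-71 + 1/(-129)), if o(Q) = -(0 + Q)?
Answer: -9160/43 ≈ -213.02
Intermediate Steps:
o(Q) = -Q
o(-3)*(-71 + 1/(-129)) = (-1*(-3))*(-71 + 1/(-129)) = 3*(-71 - 1/129) = 3*(-9160/129) = -9160/43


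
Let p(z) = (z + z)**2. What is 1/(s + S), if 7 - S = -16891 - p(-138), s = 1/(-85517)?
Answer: 85517/7959409257 ≈ 1.0744e-5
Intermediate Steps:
s = -1/85517 ≈ -1.1694e-5
p(z) = 4*z**2 (p(z) = (2*z)**2 = 4*z**2)
S = 93074 (S = 7 - (-16891 - 4*(-138)**2) = 7 - (-16891 - 4*19044) = 7 - (-16891 - 1*76176) = 7 - (-16891 - 76176) = 7 - 1*(-93067) = 7 + 93067 = 93074)
1/(s + S) = 1/(-1/85517 + 93074) = 1/(7959409257/85517) = 85517/7959409257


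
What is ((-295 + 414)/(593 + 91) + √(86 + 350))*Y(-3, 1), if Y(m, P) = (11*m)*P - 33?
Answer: -1309/114 - 132*√109 ≈ -1389.6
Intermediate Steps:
Y(m, P) = -33 + 11*P*m (Y(m, P) = 11*P*m - 33 = -33 + 11*P*m)
((-295 + 414)/(593 + 91) + √(86 + 350))*Y(-3, 1) = ((-295 + 414)/(593 + 91) + √(86 + 350))*(-33 + 11*1*(-3)) = (119/684 + √436)*(-33 - 33) = (119*(1/684) + 2*√109)*(-66) = (119/684 + 2*√109)*(-66) = -1309/114 - 132*√109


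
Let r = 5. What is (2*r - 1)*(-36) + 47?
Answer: -277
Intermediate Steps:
(2*r - 1)*(-36) + 47 = (2*5 - 1)*(-36) + 47 = (10 - 1)*(-36) + 47 = 9*(-36) + 47 = -324 + 47 = -277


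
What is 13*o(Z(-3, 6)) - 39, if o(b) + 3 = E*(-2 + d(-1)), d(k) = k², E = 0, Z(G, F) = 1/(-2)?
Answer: -78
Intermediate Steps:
Z(G, F) = -½
o(b) = -3 (o(b) = -3 + 0*(-2 + (-1)²) = -3 + 0*(-2 + 1) = -3 + 0*(-1) = -3 + 0 = -3)
13*o(Z(-3, 6)) - 39 = 13*(-3) - 39 = -39 - 39 = -78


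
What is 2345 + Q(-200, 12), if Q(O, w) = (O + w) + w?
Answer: 2169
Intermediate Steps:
Q(O, w) = O + 2*w
2345 + Q(-200, 12) = 2345 + (-200 + 2*12) = 2345 + (-200 + 24) = 2345 - 176 = 2169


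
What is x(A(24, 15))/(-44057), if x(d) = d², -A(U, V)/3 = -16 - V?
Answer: -8649/44057 ≈ -0.19631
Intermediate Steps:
A(U, V) = 48 + 3*V (A(U, V) = -3*(-16 - V) = 48 + 3*V)
x(A(24, 15))/(-44057) = (48 + 3*15)²/(-44057) = (48 + 45)²*(-1/44057) = 93²*(-1/44057) = 8649*(-1/44057) = -8649/44057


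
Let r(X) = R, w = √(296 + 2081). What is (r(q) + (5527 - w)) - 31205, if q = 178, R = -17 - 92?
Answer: -25787 - √2377 ≈ -25836.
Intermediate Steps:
w = √2377 ≈ 48.755
R = -109
r(X) = -109
(r(q) + (5527 - w)) - 31205 = (-109 + (5527 - √2377)) - 31205 = (5418 - √2377) - 31205 = -25787 - √2377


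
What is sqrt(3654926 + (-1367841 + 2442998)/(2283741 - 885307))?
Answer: sqrt(7147639307191009794)/1398434 ≈ 1911.8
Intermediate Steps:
sqrt(3654926 + (-1367841 + 2442998)/(2283741 - 885307)) = sqrt(3654926 + 1075157/1398434) = sqrt(5111173861041/1398434) = sqrt(7147639307191009794)/1398434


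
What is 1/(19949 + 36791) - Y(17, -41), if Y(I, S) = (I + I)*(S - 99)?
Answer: 270082401/56740 ≈ 4760.0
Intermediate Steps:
Y(I, S) = 2*I*(-99 + S) (Y(I, S) = (2*I)*(-99 + S) = 2*I*(-99 + S))
1/(19949 + 36791) - Y(17, -41) = 1/(19949 + 36791) - 2*17*(-99 - 41) = 1/56740 - 2*17*(-140) = 1/56740 - 1*(-4760) = 1/56740 + 4760 = 270082401/56740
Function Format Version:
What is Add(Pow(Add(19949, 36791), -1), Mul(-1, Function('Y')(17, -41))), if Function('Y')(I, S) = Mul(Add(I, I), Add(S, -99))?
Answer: Rational(270082401, 56740) ≈ 4760.0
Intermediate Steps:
Function('Y')(I, S) = Mul(2, I, Add(-99, S)) (Function('Y')(I, S) = Mul(Mul(2, I), Add(-99, S)) = Mul(2, I, Add(-99, S)))
Add(Pow(Add(19949, 36791), -1), Mul(-1, Function('Y')(17, -41))) = Add(Pow(Add(19949, 36791), -1), Mul(-1, Mul(2, 17, Add(-99, -41)))) = Add(Pow(56740, -1), Mul(-1, Mul(2, 17, -140))) = Add(Rational(1, 56740), Mul(-1, -4760)) = Add(Rational(1, 56740), 4760) = Rational(270082401, 56740)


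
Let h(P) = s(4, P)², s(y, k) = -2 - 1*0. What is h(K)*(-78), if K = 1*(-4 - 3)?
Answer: -312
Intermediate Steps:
s(y, k) = -2 (s(y, k) = -2 + 0 = -2)
K = -7 (K = 1*(-7) = -7)
h(P) = 4 (h(P) = (-2)² = 4)
h(K)*(-78) = 4*(-78) = -312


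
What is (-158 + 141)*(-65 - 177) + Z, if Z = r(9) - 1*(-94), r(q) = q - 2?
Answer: 4215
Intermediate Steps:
r(q) = -2 + q
Z = 101 (Z = (-2 + 9) - 1*(-94) = 7 + 94 = 101)
(-158 + 141)*(-65 - 177) + Z = (-158 + 141)*(-65 - 177) + 101 = -17*(-242) + 101 = 4114 + 101 = 4215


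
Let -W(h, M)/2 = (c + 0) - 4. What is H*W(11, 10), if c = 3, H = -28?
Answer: -56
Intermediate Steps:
W(h, M) = 2 (W(h, M) = -2*((3 + 0) - 4) = -2*(3 - 4) = -2*(-1) = 2)
H*W(11, 10) = -28*2 = -56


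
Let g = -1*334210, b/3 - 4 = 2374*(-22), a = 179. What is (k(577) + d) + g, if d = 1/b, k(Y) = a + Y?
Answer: -52242905089/156672 ≈ -3.3345e+5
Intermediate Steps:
b = -156672 (b = 12 + 3*(2374*(-22)) = 12 + 3*(-52228) = 12 - 156684 = -156672)
k(Y) = 179 + Y
g = -334210
d = -1/156672 (d = 1/(-156672) = -1/156672 ≈ -6.3828e-6)
(k(577) + d) + g = ((179 + 577) - 1/156672) - 334210 = (756 - 1/156672) - 334210 = 118444031/156672 - 334210 = -52242905089/156672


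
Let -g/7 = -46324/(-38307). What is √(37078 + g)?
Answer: √4260068034/339 ≈ 192.53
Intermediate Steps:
g = -324268/38307 (g = -(-324268)/(-38307) = -(-324268)*(-1)/38307 = -7*46324/38307 = -324268/38307 ≈ -8.4650)
√(37078 + g) = √(37078 - 324268/38307) = √(1420022678/38307) = √4260068034/339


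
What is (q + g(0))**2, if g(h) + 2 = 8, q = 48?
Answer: 2916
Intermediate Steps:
g(h) = 6 (g(h) = -2 + 8 = 6)
(q + g(0))**2 = (48 + 6)**2 = 54**2 = 2916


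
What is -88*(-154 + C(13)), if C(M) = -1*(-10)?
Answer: 12672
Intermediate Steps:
C(M) = 10
-88*(-154 + C(13)) = -88*(-154 + 10) = -88*(-144) = 12672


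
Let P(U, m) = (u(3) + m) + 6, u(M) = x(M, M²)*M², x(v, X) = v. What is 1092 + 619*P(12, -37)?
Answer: -1384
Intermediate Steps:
u(M) = M³ (u(M) = M*M² = M³)
P(U, m) = 33 + m (P(U, m) = (3³ + m) + 6 = (27 + m) + 6 = 33 + m)
1092 + 619*P(12, -37) = 1092 + 619*(33 - 37) = 1092 + 619*(-4) = 1092 - 2476 = -1384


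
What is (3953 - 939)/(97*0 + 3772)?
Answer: 1507/1886 ≈ 0.79905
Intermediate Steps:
(3953 - 939)/(97*0 + 3772) = 3014/(0 + 3772) = 3014/3772 = 3014*(1/3772) = 1507/1886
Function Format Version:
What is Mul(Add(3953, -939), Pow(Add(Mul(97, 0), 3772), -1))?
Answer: Rational(1507, 1886) ≈ 0.79905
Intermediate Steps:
Mul(Add(3953, -939), Pow(Add(Mul(97, 0), 3772), -1)) = Mul(3014, Pow(Add(0, 3772), -1)) = Mul(3014, Pow(3772, -1)) = Mul(3014, Rational(1, 3772)) = Rational(1507, 1886)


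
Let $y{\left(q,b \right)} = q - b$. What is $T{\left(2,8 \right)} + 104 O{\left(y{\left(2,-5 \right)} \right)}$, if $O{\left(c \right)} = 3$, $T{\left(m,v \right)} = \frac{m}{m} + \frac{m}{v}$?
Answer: $\frac{1253}{4} \approx 313.25$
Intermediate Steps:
$T{\left(m,v \right)} = 1 + \frac{m}{v}$
$T{\left(2,8 \right)} + 104 O{\left(y{\left(2,-5 \right)} \right)} = \frac{2 + 8}{8} + 104 \cdot 3 = \frac{1}{8} \cdot 10 + 312 = \frac{5}{4} + 312 = \frac{1253}{4}$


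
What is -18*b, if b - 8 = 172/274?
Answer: -21276/137 ≈ -155.30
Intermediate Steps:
b = 1182/137 (b = 8 + 172/274 = 8 + 172*(1/274) = 8 + 86/137 = 1182/137 ≈ 8.6277)
-18*b = -18*1182/137 = -21276/137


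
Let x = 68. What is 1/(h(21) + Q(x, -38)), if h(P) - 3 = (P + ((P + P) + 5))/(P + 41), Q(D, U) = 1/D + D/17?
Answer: 2108/17099 ≈ 0.12328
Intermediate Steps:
Q(D, U) = 1/D + D/17 (Q(D, U) = 1/D + D*(1/17) = 1/D + D/17)
h(P) = 3 + (5 + 3*P)/(41 + P) (h(P) = 3 + (P + ((P + P) + 5))/(P + 41) = 3 + (P + (2*P + 5))/(41 + P) = 3 + (P + (5 + 2*P))/(41 + P) = 3 + (5 + 3*P)/(41 + P))
1/(h(21) + Q(x, -38)) = 1/(2*(64 + 3*21)/(41 + 21) + (1/68 + (1/17)*68)) = 1/(2*(64 + 63)/62 + (1/68 + 4)) = 1/(2*(1/62)*127 + 273/68) = 1/(127/31 + 273/68) = 1/(17099/2108) = 2108/17099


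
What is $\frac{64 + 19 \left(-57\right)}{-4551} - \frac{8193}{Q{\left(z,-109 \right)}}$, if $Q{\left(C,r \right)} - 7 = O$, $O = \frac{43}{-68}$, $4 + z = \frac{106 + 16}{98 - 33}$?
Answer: $- \frac{2535030097}{1970583} \approx -1286.4$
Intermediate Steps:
$z = - \frac{138}{65}$ ($z = -4 + \frac{106 + 16}{98 - 33} = -4 + \frac{122}{65} = - \frac{138}{65} \approx -2.1231$)
$O = - \frac{43}{68}$ ($O = 43 \left(- \frac{1}{68}\right) = - \frac{43}{68} \approx -0.63235$)
$Q{\left(C,r \right)} = \frac{433}{68}$ ($Q{\left(C,r \right)} = 7 - \frac{43}{68} = \frac{433}{68}$)
$\frac{64 + 19 \left(-57\right)}{-4551} - \frac{8193}{Q{\left(z,-109 \right)}} = \frac{64 + 19 \left(-57\right)}{-4551} - \frac{8193}{\frac{433}{68}} = \left(64 - 1083\right) \left(- \frac{1}{4551}\right) - \frac{557124}{433} = \left(-1019\right) \left(- \frac{1}{4551}\right) - \frac{557124}{433} = \frac{1019}{4551} - \frac{557124}{433} = - \frac{2535030097}{1970583}$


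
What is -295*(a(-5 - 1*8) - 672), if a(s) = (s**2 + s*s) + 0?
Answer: 98530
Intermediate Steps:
a(s) = 2*s**2 (a(s) = (s**2 + s**2) + 0 = 2*s**2 + 0 = 2*s**2)
-295*(a(-5 - 1*8) - 672) = -295*(2*(-5 - 1*8)**2 - 672) = -295*(2*(-5 - 8)**2 - 672) = -295*(2*(-13)**2 - 672) = -295*(2*169 - 672) = -295*(338 - 672) = -295*(-334) = 98530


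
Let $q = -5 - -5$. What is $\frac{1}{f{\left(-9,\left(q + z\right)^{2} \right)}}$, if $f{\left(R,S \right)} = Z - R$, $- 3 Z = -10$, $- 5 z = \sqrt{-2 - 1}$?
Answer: $\frac{3}{37} \approx 0.081081$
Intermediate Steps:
$q = 0$ ($q = -5 + 5 = 0$)
$z = - \frac{i \sqrt{3}}{5}$ ($z = - \frac{\sqrt{-2 - 1}}{5} = - \frac{\sqrt{-3}}{5} = - \frac{i \sqrt{3}}{5} \approx - 0.34641 i$)
$Z = \frac{10}{3}$ ($Z = \left(- \frac{1}{3}\right) \left(-10\right) = \frac{10}{3} \approx 3.3333$)
$f{\left(R,S \right)} = \frac{10}{3} - R$
$\frac{1}{f{\left(-9,\left(q + z\right)^{2} \right)}} = \frac{1}{\frac{10}{3} - -9} = \frac{1}{\frac{10}{3} + 9} = \frac{1}{\frac{37}{3}} = \frac{3}{37}$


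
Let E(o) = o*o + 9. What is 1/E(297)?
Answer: 1/88218 ≈ 1.1336e-5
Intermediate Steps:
E(o) = 9 + o² (E(o) = o² + 9 = 9 + o²)
1/E(297) = 1/(9 + 297²) = 1/(9 + 88209) = 1/88218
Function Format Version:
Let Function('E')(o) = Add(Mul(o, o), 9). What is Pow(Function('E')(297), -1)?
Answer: Rational(1, 88218) ≈ 1.1336e-5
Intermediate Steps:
Function('E')(o) = Add(9, Pow(o, 2)) (Function('E')(o) = Add(Pow(o, 2), 9) = Add(9, Pow(o, 2)))
Pow(Function('E')(297), -1) = Pow(Add(9, Pow(297, 2)), -1) = Pow(Add(9, 88209), -1) = Pow(88218, -1) = Rational(1, 88218)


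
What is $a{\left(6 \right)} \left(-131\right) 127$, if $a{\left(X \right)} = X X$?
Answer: $-598932$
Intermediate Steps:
$a{\left(X \right)} = X^{2}$
$a{\left(6 \right)} \left(-131\right) 127 = 6^{2} \left(-131\right) 127 = 36 \left(-131\right) 127 = \left(-4716\right) 127 = -598932$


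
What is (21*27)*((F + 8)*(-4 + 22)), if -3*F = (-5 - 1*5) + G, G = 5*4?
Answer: 47628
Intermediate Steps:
G = 20
F = -10/3 (F = -((-5 - 1*5) + 20)/3 = -((-5 - 5) + 20)/3 = -(-10 + 20)/3 = -1/3*10 = -10/3 ≈ -3.3333)
(21*27)*((F + 8)*(-4 + 22)) = (21*27)*((-10/3 + 8)*(-4 + 22)) = 567*((14/3)*18) = 567*84 = 47628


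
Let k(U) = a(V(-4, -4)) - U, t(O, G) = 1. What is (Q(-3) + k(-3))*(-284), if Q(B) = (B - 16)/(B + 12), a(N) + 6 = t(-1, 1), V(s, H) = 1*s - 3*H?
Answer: 10508/9 ≈ 1167.6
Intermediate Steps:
V(s, H) = s - 3*H
a(N) = -5 (a(N) = -6 + 1 = -5)
k(U) = -5 - U
Q(B) = (-16 + B)/(12 + B)
(Q(-3) + k(-3))*(-284) = ((-16 - 3)/(12 - 3) + (-5 - 1*(-3)))*(-284) = (-19/9 + (-5 + 3))*(-284) = ((⅑)*(-19) - 2)*(-284) = (-19/9 - 2)*(-284) = -37/9*(-284) = 10508/9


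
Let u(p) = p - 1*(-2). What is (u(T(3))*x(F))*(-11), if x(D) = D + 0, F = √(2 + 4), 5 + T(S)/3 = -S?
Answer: 242*√6 ≈ 592.78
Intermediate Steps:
T(S) = -15 - 3*S (T(S) = -15 + 3*(-S) = -15 - 3*S)
u(p) = 2 + p (u(p) = p + 2 = 2 + p)
F = √6 ≈ 2.4495
x(D) = D
(u(T(3))*x(F))*(-11) = ((2 + (-15 - 3*3))*√6)*(-11) = ((2 + (-15 - 9))*√6)*(-11) = ((2 - 24)*√6)*(-11) = -22*√6*(-11) = 242*√6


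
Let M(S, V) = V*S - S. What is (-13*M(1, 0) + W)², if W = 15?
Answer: 784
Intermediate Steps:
M(S, V) = -S + S*V (M(S, V) = S*V - S = -S + S*V)
(-13*M(1, 0) + W)² = (-13*(-1 + 0) + 15)² = (-13*(-1) + 15)² = (13 + 15)² = 28² = 784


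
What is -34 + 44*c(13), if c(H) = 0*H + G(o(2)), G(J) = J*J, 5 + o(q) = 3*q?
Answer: 10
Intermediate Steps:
o(q) = -5 + 3*q
G(J) = J**2
c(H) = 1 (c(H) = 0*H + (-5 + 3*2)**2 = 0 + (-5 + 6)**2 = 0 + 1**2 = 0 + 1 = 1)
-34 + 44*c(13) = -34 + 44*1 = -34 + 44 = 10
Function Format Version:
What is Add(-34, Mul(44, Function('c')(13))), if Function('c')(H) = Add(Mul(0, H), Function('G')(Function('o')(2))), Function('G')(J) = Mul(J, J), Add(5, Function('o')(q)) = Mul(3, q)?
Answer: 10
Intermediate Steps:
Function('o')(q) = Add(-5, Mul(3, q))
Function('G')(J) = Pow(J, 2)
Function('c')(H) = 1 (Function('c')(H) = Add(Mul(0, H), Pow(Add(-5, Mul(3, 2)), 2)) = Add(0, Pow(Add(-5, 6), 2)) = Add(0, Pow(1, 2)) = Add(0, 1) = 1)
Add(-34, Mul(44, Function('c')(13))) = Add(-34, Mul(44, 1)) = Add(-34, 44) = 10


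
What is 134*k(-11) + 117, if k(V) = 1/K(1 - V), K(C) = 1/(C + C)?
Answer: 3333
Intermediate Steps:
K(C) = 1/(2*C)
k(V) = 2 - 2*V (k(V) = 1/(1/(2*(1 - V))) = 2 - 2*V)
134*k(-11) + 117 = 134*(2 - 2*(-11)) + 117 = 134*(2 + 22) + 117 = 134*24 + 117 = 3216 + 117 = 3333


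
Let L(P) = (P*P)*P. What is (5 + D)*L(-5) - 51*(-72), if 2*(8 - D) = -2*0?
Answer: 2047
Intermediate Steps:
D = 8 (D = 8 - (-1)*0 = 8 - ½*0 = 8 + 0 = 8)
L(P) = P³ (L(P) = P²*P = P³)
(5 + D)*L(-5) - 51*(-72) = (5 + 8)*(-5)³ - 51*(-72) = 13*(-125) + 3672 = -1625 + 3672 = 2047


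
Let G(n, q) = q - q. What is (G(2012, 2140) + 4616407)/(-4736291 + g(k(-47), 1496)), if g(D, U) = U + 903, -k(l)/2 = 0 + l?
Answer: -4616407/4733892 ≈ -0.97518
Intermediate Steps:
G(n, q) = 0
k(l) = -2*l (k(l) = -2*(0 + l) = -2*l)
g(D, U) = 903 + U
(G(2012, 2140) + 4616407)/(-4736291 + g(k(-47), 1496)) = (0 + 4616407)/(-4736291 + (903 + 1496)) = 4616407/(-4736291 + 2399) = 4616407/(-4733892) = 4616407*(-1/4733892) = -4616407/4733892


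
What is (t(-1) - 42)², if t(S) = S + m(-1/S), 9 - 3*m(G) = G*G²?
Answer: 14641/9 ≈ 1626.8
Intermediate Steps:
m(G) = 3 - G³/3 (m(G) = 3 - G*G²/3 = 3 - G³/3)
t(S) = 3 + S + 1/(3*S³) (t(S) = S + (3 - (-1/S³)/3) = S + (3 - (-1)/(3*S³)) = S + (3 + 1/(3*S³)) = 3 + S + 1/(3*S³))
(t(-1) - 42)² = ((3 - 1 + (⅓)/(-1)³) - 42)² = ((3 - 1 + (⅓)*(-1)) - 42)² = ((3 - 1 - ⅓) - 42)² = (5/3 - 42)² = (-121/3)² = 14641/9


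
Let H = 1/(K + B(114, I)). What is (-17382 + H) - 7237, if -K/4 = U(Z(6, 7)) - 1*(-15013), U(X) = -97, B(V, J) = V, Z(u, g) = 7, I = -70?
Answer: -1466061451/59550 ≈ -24619.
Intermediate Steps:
K = -59664 (K = -4*(-97 - 1*(-15013)) = -4*(-97 + 15013) = -4*14916 = -59664)
H = -1/59550 (H = 1/(-59664 + 114) = 1/(-59550) = -1/59550 ≈ -1.6793e-5)
(-17382 + H) - 7237 = (-17382 - 1/59550) - 7237 = -1035098101/59550 - 7237 = -1466061451/59550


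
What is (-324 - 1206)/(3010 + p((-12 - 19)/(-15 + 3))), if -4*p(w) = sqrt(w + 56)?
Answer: -884217600/1739538497 - 12240*sqrt(2109)/1739538497 ≈ -0.50863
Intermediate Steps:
p(w) = -sqrt(56 + w)/4 (p(w) = -sqrt(w + 56)/4 = -sqrt(56 + w)/4)
(-324 - 1206)/(3010 + p((-12 - 19)/(-15 + 3))) = (-324 - 1206)/(3010 - sqrt(56 + (-12 - 19)/(-15 + 3))/4) = -1530/(3010 - sqrt(56 - 31/(-12))/4) = -1530/(3010 - sqrt(56 - 31*(-1/12))/4) = -1530/(3010 - sqrt(56 + 31/12)/4) = -1530/(3010 - sqrt(2109)/24)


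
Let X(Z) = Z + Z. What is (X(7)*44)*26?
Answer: 16016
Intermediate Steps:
X(Z) = 2*Z
(X(7)*44)*26 = ((2*7)*44)*26 = (14*44)*26 = 616*26 = 16016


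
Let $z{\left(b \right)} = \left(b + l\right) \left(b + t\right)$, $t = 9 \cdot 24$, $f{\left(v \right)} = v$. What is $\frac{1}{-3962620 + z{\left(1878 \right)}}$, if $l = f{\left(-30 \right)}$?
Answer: $- \frac{1}{92908} \approx -1.0763 \cdot 10^{-5}$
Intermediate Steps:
$t = 216$
$l = -30$
$z{\left(b \right)} = \left(-30 + b\right) \left(216 + b\right)$ ($z{\left(b \right)} = \left(b - 30\right) \left(b + 216\right) = \left(-30 + b\right) \left(216 + b\right)$)
$\frac{1}{-3962620 + z{\left(1878 \right)}} = \frac{1}{-3962620 + \left(-6480 + 1878^{2} + 186 \cdot 1878\right)} = \frac{1}{-3962620 + \left(-6480 + 3526884 + 349308\right)} = \frac{1}{-3962620 + 3869712} = \frac{1}{-92908} = - \frac{1}{92908}$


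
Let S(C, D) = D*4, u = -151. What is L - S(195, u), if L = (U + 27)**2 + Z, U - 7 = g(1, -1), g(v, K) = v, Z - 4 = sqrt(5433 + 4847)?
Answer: 1833 + 2*sqrt(2570) ≈ 1934.4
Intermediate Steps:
Z = 4 + 2*sqrt(2570) (Z = 4 + sqrt(5433 + 4847) = 4 + sqrt(10280) = 4 + 2*sqrt(2570) ≈ 105.39)
U = 8 (U = 7 + 1 = 8)
S(C, D) = 4*D
L = 1229 + 2*sqrt(2570) (L = (8 + 27)**2 + (4 + 2*sqrt(2570)) = 35**2 + (4 + 2*sqrt(2570)) = 1225 + (4 + 2*sqrt(2570)) = 1229 + 2*sqrt(2570) ≈ 1330.4)
L - S(195, u) = (1229 + 2*sqrt(2570)) - 4*(-151) = (1229 + 2*sqrt(2570)) - 1*(-604) = (1229 + 2*sqrt(2570)) + 604 = 1833 + 2*sqrt(2570)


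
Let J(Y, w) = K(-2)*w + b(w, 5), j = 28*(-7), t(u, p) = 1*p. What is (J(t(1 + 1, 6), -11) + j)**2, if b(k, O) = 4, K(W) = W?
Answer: 28900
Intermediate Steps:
t(u, p) = p
j = -196
J(Y, w) = 4 - 2*w (J(Y, w) = -2*w + 4 = 4 - 2*w)
(J(t(1 + 1, 6), -11) + j)**2 = ((4 - 2*(-11)) - 196)**2 = ((4 + 22) - 196)**2 = (26 - 196)**2 = (-170)**2 = 28900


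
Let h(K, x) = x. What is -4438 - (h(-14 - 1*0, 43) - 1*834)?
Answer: -3647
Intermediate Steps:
-4438 - (h(-14 - 1*0, 43) - 1*834) = -4438 - (43 - 1*834) = -4438 - (43 - 834) = -4438 - 1*(-791) = -4438 + 791 = -3647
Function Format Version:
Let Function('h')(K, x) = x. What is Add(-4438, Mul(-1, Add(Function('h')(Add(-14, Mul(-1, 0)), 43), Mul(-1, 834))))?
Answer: -3647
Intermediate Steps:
Add(-4438, Mul(-1, Add(Function('h')(Add(-14, Mul(-1, 0)), 43), Mul(-1, 834)))) = Add(-4438, Mul(-1, Add(43, Mul(-1, 834)))) = Add(-4438, Mul(-1, Add(43, -834))) = Add(-4438, Mul(-1, -791)) = Add(-4438, 791) = -3647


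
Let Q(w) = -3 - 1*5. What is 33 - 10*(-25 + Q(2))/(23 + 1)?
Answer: 187/4 ≈ 46.750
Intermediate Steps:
Q(w) = -8 (Q(w) = -3 - 5 = -8)
33 - 10*(-25 + Q(2))/(23 + 1) = 33 - 10*(-25 - 8)/(23 + 1) = 33 - (-330)/24 = 33 - 10*(-11/8) = 33 + 55/4 = 187/4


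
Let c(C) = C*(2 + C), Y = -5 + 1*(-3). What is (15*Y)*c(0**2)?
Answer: 0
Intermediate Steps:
Y = -8 (Y = -5 - 3 = -8)
(15*Y)*c(0**2) = (15*(-8))*(0**2*(2 + 0**2)) = -0*(2 + 0) = -0*2 = -120*0 = 0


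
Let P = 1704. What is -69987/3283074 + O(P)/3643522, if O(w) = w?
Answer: -41567469353/1993658724438 ≈ -0.020850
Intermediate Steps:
-69987/3283074 + O(P)/3643522 = -69987/3283074 + 1704/3643522 = -69987*1/3283074 + 1704*(1/3643522) = -23329/1094358 + 852/1821761 = -41567469353/1993658724438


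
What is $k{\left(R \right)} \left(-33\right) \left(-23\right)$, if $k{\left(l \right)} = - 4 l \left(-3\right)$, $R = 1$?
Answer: $9108$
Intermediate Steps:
$k{\left(l \right)} = 12 l$
$k{\left(R \right)} \left(-33\right) \left(-23\right) = 12 \cdot 1 \left(-33\right) \left(-23\right) = 12 \left(-33\right) \left(-23\right) = \left(-396\right) \left(-23\right) = 9108$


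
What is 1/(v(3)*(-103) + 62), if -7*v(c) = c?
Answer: 7/743 ≈ 0.0094213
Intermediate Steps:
v(c) = -c/7
1/(v(3)*(-103) + 62) = 1/(-1/7*3*(-103) + 62) = 1/(-3/7*(-103) + 62) = 1/(309/7 + 62) = 1/(743/7) = 7/743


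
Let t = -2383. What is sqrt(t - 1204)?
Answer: I*sqrt(3587) ≈ 59.892*I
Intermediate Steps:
sqrt(t - 1204) = sqrt(-2383 - 1204) = sqrt(-3587) = I*sqrt(3587)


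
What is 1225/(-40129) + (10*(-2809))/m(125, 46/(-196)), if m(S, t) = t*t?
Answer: -10825856198465/21228241 ≈ -5.0997e+5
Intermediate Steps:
m(S, t) = t²
1225/(-40129) + (10*(-2809))/m(125, 46/(-196)) = 1225/(-40129) + (10*(-2809))/((46/(-196))²) = 1225*(-1/40129) - 28090/((46*(-1/196))²) = -1225/40129 - 28090/((-23/98)²) = -1225/40129 - 28090/529/9604 = -1225/40129 - 28090*9604/529 = -1225/40129 - 269776360/529 = -10825856198465/21228241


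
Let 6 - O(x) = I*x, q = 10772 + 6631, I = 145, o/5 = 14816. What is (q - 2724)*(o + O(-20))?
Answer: 1130077494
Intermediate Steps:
o = 74080 (o = 5*14816 = 74080)
q = 17403
O(x) = 6 - 145*x
(q - 2724)*(o + O(-20)) = (17403 - 2724)*(74080 + (6 - 145*(-20))) = 14679*(74080 + (6 + 2900)) = 14679*(74080 + 2906) = 14679*76986 = 1130077494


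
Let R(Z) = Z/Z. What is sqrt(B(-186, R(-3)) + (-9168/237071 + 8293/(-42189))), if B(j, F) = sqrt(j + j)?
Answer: sqrt(-480252926028720705 + 4083092717487449778*I*sqrt(93))/1428826917 ≈ 3.0865 + 3.1244*I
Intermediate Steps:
R(Z) = 1
B(j, F) = sqrt(2)*sqrt(j) (B(j, F) = sqrt(2*j) = sqrt(2)*sqrt(j))
sqrt(B(-186, R(-3)) + (-9168/237071 + 8293/(-42189))) = sqrt(sqrt(2)*sqrt(-186) + (-9168/237071 + 8293/(-42189))) = sqrt(sqrt(2)*(I*sqrt(186)) + (-9168*1/237071 + 8293*(-1/42189))) = sqrt(2*I*sqrt(93) + (-9168/237071 - 8293/42189)) = sqrt(2*I*sqrt(93) - 2352818555/10001788419) = sqrt(-2352818555/10001788419 + 2*I*sqrt(93))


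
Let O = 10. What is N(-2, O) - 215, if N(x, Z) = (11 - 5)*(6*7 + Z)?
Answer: 97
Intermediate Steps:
N(x, Z) = 252 + 6*Z (N(x, Z) = 6*(42 + Z) = 252 + 6*Z)
N(-2, O) - 215 = (252 + 6*10) - 215 = (252 + 60) - 215 = 312 - 215 = 97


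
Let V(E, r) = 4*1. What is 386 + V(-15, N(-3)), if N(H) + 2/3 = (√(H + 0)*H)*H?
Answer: 390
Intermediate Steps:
N(H) = -⅔ + H^(5/2) (N(H) = -⅔ + (√(H + 0)*H)*H = -⅔ + (√H*H)*H = -⅔ + H^(3/2)*H = -⅔ + H^(5/2))
V(E, r) = 4
386 + V(-15, N(-3)) = 386 + 4 = 390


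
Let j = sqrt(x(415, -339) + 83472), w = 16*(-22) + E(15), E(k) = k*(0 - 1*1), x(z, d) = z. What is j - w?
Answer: 367 + sqrt(83887) ≈ 656.63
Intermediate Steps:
E(k) = -k (E(k) = k*(0 - 1) = k*(-1) = -k)
w = -367 (w = 16*(-22) - 1*15 = -352 - 15 = -367)
j = sqrt(83887) (j = sqrt(415 + 83472) = sqrt(83887) ≈ 289.63)
j - w = sqrt(83887) - 1*(-367) = sqrt(83887) + 367 = 367 + sqrt(83887)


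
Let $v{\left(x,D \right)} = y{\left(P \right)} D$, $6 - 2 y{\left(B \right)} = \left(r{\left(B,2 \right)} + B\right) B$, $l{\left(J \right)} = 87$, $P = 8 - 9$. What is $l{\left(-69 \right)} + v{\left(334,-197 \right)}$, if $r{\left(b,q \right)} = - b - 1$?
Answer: $- \frac{811}{2} \approx -405.5$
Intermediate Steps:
$P = -1$
$r{\left(b,q \right)} = -1 - b$
$y{\left(B \right)} = 3 + \frac{B}{2}$ ($y{\left(B \right)} = 3 - \frac{\left(\left(-1 - B\right) + B\right) B}{2} = 3 - \frac{\left(-1\right) B}{2} = 3 + \frac{B}{2}$)
$v{\left(x,D \right)} = \frac{5 D}{2}$ ($v{\left(x,D \right)} = \left(3 + \frac{1}{2} \left(-1\right)\right) D = \left(3 - \frac{1}{2}\right) D = \frac{5 D}{2}$)
$l{\left(-69 \right)} + v{\left(334,-197 \right)} = 87 + \frac{5}{2} \left(-197\right) = 87 - \frac{985}{2} = - \frac{811}{2}$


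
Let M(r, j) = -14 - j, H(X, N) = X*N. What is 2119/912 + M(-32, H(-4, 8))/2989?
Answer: 6350107/2725968 ≈ 2.3295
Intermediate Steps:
H(X, N) = N*X
2119/912 + M(-32, H(-4, 8))/2989 = 2119/912 + (-14 - 8*(-4))/2989 = 2119*(1/912) + (-14 - 1*(-32))*(1/2989) = 2119/912 + (-14 + 32)*(1/2989) = 2119/912 + 18*(1/2989) = 2119/912 + 18/2989 = 6350107/2725968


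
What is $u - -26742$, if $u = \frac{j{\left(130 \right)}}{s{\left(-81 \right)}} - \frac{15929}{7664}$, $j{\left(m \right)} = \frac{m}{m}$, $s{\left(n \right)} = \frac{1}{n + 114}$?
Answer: $\frac{205187671}{7664} \approx 26773.0$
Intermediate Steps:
$s{\left(n \right)} = \frac{1}{114 + n}$
$j{\left(m \right)} = 1$
$u = \frac{236983}{7664}$ ($u = 1 \frac{1}{\frac{1}{114 - 81}} - \frac{15929}{7664} = 1 \frac{1}{\frac{1}{33}} - \frac{15929}{7664} = 1 \cdot 33 - \frac{15929}{7664} = 33 - \frac{15929}{7664} = \frac{236983}{7664} \approx 30.922$)
$u - -26742 = \frac{236983}{7664} - -26742 = \frac{236983}{7664} + 26742 = \frac{205187671}{7664}$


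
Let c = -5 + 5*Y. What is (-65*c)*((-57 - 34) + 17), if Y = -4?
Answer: -120250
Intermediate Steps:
c = -25 (c = -5 + 5*(-4) = -5 - 20 = -25)
(-65*c)*((-57 - 34) + 17) = (-65*(-25))*((-57 - 34) + 17) = 1625*(-91 + 17) = 1625*(-74) = -120250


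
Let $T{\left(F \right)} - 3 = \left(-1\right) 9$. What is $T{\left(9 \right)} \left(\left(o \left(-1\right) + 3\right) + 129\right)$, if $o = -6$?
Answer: $-828$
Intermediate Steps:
$T{\left(F \right)} = -6$ ($T{\left(F \right)} = 3 - 9 = -6$)
$T{\left(9 \right)} \left(\left(o \left(-1\right) + 3\right) + 129\right) = - 6 \left(\left(\left(-6\right) \left(-1\right) + 3\right) + 129\right) = - 6 \left(\left(6 + 3\right) + 129\right) = - 6 \left(9 + 129\right) = \left(-6\right) 138 = -828$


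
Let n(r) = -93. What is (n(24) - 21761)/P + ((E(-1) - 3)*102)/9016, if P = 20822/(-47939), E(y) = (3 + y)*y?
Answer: 2361420519319/46932788 ≈ 50315.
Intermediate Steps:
E(y) = y*(3 + y)
P = -20822/47939 (P = 20822*(-1/47939) = -20822/47939 ≈ -0.43434)
(n(24) - 21761)/P + ((E(-1) - 3)*102)/9016 = (-93 - 21761)/(-20822/47939) + ((-(3 - 1) - 3)*102)/9016 = -21854*(-47939/20822) + ((-1*2 - 3)*102)*(1/9016) = 523829453/10411 + ((-2 - 3)*102)*(1/9016) = 523829453/10411 - 5*102*(1/9016) = 523829453/10411 - 510*1/9016 = 523829453/10411 - 255/4508 = 2361420519319/46932788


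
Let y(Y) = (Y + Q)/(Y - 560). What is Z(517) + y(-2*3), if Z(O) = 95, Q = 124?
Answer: 26826/283 ≈ 94.792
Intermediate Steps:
y(Y) = (124 + Y)/(-560 + Y) (y(Y) = (Y + 124)/(Y - 560) = (124 + Y)/(-560 + Y))
Z(517) + y(-2*3) = 95 + (124 - 2*3)/(-560 - 2*3) = 95 + (124 - 6)/(-560 - 6) = 95 + 118/(-566) = 95 - 1/566*118 = 95 - 59/283 = 26826/283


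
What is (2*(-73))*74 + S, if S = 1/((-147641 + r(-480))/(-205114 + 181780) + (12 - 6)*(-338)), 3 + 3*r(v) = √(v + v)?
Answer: (-43216*√15 + 764497179261*I)/(-70760565*I + 4*√15) ≈ -10804.0 + 1.0732e-10*I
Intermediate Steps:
r(v) = -1 + √2*√v/3 (r(v) = -1 + √(v + v)/3 = -1 + √(2*v)/3 = -1 + (√2*√v)/3 = -1 + √2*√v/3)
S = 1/(-7862285/3889 - 4*I*√15/35001) (S = 1/((-147641 + (-1 + √2*√(-480)/3))/(-205114 + 181780) + (12 - 6)*(-338)) = 1/((-147641 + (-1 + √2*(4*I*√30)/3))/(-23334) + 6*(-338)) = 1/((-147641 + (-1 + 8*I*√15/3))*(-1/23334) - 2028) = 1/((-147642 + 8*I*√15/3)*(-1/23334) - 2028) = 1/((24607/3889 - 4*I*√15/35001) - 2028) = 1/(-7862285/3889 - 4*I*√15/35001) ≈ -0.00049464 + 0.e-10*I)
(2*(-73))*74 + S = (2*(-73))*74 + (-165112702371/333803837274631 + 46668*I*√15/1669019186373155) = -146*74 + (-165112702371/333803837274631 + 46668*I*√15/1669019186373155) = -10804 + (-165112702371/333803837274631 + 46668*I*√15/1669019186373155) = -3606416823027815695/333803837274631 + 46668*I*√15/1669019186373155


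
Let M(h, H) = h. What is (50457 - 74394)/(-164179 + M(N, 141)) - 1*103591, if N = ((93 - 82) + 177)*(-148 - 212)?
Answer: -24018481732/231859 ≈ -1.0359e+5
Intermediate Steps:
N = -67680 (N = (11 + 177)*(-360) = 188*(-360) = -67680)
(50457 - 74394)/(-164179 + M(N, 141)) - 1*103591 = (50457 - 74394)/(-164179 - 67680) - 1*103591 = -23937/(-231859) - 103591 = -23937*(-1/231859) - 103591 = 23937/231859 - 103591 = -24018481732/231859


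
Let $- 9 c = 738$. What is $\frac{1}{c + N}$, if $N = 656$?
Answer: $\frac{1}{574} \approx 0.0017422$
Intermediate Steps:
$c = -82$ ($c = \left(- \frac{1}{9}\right) 738 = -82$)
$\frac{1}{c + N} = \frac{1}{-82 + 656} = \frac{1}{574}$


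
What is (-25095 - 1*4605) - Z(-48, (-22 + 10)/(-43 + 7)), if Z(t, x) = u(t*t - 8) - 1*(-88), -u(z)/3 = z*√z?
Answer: -29788 + 13776*√574 ≈ 3.0026e+5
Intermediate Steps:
u(z) = -3*z^(3/2) (u(z) = -3*z*√z = -3*z^(3/2))
Z(t, x) = 88 - 3*(-8 + t²)^(3/2) (Z(t, x) = -3*(t*t - 8)^(3/2) - 1*(-88) = -3*(t² - 8)^(3/2) + 88 = -3*(-8 + t²)^(3/2) + 88 = 88 - 3*(-8 + t²)^(3/2))
(-25095 - 1*4605) - Z(-48, (-22 + 10)/(-43 + 7)) = (-25095 - 1*4605) - (88 - 3*(-8 + (-48)²)^(3/2)) = (-25095 - 4605) - (88 - 3*(-8 + 2304)^(3/2)) = -29700 - (88 - 13776*√574) = -29700 + (-88 + 13776*√574) = -29788 + 13776*√574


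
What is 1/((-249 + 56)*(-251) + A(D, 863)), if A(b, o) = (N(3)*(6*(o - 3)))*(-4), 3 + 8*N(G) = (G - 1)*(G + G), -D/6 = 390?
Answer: 1/25223 ≈ 3.9646e-5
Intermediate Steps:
D = -2340 (D = -6*390 = -2340)
N(G) = -3/8 + G*(-1 + G)/4 (N(G) = -3/8 + ((G - 1)*(G + G))/8 = -3/8 + ((-1 + G)*(2*G))/8 = -3/8 + (2*G*(-1 + G))/8 = -3/8 + G*(-1 + G)/4)
A(b, o) = 81 - 27*o (A(b, o) = ((-3/8 - ¼*3 + (¼)*3²)*(6*(o - 3)))*(-4) = ((-3/8 - ¾ + (¼)*9)*(6*(-3 + o)))*(-4) = ((-3/8 - ¾ + 9/4)*(-18 + 6*o))*(-4) = (9*(-18 + 6*o)/8)*(-4) = (-81/4 + 27*o/4)*(-4) = 81 - 27*o)
1/((-249 + 56)*(-251) + A(D, 863)) = 1/((-249 + 56)*(-251) + (81 - 27*863)) = 1/(-193*(-251) + (81 - 23301)) = 1/(48443 - 23220) = 1/25223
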